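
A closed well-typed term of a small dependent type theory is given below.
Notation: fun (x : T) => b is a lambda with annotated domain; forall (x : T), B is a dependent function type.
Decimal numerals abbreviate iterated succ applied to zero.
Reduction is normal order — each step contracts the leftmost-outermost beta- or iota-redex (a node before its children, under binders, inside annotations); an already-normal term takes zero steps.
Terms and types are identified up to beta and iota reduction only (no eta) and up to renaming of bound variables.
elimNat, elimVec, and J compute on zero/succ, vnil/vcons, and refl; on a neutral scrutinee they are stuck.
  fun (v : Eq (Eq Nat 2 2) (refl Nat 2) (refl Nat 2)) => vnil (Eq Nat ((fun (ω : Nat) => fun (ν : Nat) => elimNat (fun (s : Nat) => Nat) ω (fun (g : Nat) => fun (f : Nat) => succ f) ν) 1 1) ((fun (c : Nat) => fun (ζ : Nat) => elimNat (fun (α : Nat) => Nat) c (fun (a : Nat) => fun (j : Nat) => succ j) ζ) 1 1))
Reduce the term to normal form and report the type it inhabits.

resulting normal form:
  fun (v : Eq (Eq Nat 2 2) (refl Nat 2) (refl Nat 2)) => vnil (Eq Nat 2 2)
inferred type:
  forall (v : Eq (Eq Nat 2 2) (refl Nat 2) (refl Nat 2)), Vec (Eq Nat 2 2) 0


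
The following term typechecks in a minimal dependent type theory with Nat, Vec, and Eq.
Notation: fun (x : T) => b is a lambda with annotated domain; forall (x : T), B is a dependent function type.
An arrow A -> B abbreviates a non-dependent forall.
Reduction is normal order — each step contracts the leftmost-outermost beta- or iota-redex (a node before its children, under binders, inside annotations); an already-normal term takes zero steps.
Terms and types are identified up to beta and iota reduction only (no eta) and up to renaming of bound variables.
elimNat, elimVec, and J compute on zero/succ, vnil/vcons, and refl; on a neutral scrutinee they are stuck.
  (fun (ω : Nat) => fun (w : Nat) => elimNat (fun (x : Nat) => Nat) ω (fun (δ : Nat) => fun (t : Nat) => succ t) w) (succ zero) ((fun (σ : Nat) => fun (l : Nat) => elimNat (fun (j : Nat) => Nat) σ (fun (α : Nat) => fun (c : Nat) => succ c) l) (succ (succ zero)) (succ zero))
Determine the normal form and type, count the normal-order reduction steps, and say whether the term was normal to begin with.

reduced normal form:
  succ (succ (succ (succ zero)))
inferred type:
  Nat
steps to reach normal form (normal order): 18
already normal: no
first redex: a beta-redex


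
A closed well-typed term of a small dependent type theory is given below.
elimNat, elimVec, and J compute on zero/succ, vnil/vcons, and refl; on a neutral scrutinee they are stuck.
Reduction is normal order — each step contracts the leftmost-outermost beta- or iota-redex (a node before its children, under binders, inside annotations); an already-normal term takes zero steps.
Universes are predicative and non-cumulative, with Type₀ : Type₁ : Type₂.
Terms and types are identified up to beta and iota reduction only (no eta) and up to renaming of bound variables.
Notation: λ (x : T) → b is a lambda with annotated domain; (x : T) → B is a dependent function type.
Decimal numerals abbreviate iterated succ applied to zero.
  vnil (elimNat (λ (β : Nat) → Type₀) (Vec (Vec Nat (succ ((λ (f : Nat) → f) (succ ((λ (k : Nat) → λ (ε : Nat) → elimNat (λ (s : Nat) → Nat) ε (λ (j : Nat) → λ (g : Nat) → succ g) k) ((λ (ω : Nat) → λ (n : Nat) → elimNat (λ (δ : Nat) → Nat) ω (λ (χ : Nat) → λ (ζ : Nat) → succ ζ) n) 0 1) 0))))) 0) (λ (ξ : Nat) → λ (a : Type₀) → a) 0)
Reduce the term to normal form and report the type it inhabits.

reduced normal form:
  vnil (Vec (Vec Nat 3) 0)
the term's type:
  Vec (Vec (Vec Nat 3) 0) 0


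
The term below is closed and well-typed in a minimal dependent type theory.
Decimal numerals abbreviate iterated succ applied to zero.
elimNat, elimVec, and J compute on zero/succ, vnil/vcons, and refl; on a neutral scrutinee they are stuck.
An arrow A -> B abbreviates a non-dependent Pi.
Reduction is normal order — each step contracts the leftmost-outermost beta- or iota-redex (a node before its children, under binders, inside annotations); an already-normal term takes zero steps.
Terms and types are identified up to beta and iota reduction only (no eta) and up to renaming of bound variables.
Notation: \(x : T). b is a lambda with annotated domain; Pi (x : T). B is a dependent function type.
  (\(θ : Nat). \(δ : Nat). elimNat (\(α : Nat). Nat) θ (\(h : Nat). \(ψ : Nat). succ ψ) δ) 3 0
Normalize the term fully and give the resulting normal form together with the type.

reduced normal form:
  3
the term's type:
  Nat
observation: 3 normal-order steps normalize the term, beginning with a beta-redex.


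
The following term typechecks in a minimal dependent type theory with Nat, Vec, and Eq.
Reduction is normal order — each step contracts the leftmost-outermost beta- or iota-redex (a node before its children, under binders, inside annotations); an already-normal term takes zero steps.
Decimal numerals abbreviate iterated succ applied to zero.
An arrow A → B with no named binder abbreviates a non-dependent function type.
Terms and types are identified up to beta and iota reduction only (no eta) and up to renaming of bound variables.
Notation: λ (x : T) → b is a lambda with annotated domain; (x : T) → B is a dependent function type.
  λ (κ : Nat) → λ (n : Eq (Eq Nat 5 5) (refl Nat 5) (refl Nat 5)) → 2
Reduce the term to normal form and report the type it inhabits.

resulting normal form:
  λ (κ : Nat) → λ (n : Eq (Eq Nat 5 5) (refl Nat 5) (refl Nat 5)) → 2
the term's type:
  Nat → Eq (Eq Nat 5 5) (refl Nat 5) (refl Nat 5) → Nat


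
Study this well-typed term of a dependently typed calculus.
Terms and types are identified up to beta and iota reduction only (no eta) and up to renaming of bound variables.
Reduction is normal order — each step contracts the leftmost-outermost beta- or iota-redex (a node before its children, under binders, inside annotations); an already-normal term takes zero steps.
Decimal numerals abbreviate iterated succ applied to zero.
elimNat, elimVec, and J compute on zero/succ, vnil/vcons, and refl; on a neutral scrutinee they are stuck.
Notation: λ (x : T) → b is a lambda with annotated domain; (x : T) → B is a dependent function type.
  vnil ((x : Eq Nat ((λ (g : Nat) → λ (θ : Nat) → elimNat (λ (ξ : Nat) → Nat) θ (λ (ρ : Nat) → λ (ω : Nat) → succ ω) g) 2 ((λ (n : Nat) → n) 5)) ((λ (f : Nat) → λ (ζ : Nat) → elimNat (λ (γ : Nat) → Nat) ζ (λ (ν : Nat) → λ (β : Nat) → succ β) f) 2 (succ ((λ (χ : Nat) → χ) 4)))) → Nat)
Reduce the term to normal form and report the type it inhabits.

normal form:
  vnil ((x : Eq Nat 7 7) → Nat)
the term's type:
  Vec ((x : Eq Nat 7 7) → Nat) 0
observation: the leftmost-outermost redex is a beta-redex, and normalization takes 20 steps.


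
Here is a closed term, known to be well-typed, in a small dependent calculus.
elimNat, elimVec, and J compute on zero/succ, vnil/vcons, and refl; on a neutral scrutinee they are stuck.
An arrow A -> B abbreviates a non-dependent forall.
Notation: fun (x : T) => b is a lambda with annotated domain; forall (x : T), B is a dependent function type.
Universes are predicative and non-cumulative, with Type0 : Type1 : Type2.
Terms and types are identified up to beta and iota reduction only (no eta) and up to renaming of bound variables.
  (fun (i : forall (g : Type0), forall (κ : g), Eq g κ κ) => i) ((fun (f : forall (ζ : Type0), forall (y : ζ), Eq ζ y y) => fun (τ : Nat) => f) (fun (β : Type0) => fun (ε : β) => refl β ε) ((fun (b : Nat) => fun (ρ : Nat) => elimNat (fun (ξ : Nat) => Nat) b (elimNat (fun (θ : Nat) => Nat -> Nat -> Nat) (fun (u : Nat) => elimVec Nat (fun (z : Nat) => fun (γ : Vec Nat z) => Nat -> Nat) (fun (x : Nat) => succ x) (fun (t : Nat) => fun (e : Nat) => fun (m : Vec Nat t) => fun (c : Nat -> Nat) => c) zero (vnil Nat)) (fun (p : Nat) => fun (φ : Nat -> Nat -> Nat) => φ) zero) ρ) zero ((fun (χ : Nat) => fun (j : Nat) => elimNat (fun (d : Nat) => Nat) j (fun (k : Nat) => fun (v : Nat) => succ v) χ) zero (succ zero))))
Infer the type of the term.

the term's type:
  forall (i : Type0), forall (g : i), Eq i g g


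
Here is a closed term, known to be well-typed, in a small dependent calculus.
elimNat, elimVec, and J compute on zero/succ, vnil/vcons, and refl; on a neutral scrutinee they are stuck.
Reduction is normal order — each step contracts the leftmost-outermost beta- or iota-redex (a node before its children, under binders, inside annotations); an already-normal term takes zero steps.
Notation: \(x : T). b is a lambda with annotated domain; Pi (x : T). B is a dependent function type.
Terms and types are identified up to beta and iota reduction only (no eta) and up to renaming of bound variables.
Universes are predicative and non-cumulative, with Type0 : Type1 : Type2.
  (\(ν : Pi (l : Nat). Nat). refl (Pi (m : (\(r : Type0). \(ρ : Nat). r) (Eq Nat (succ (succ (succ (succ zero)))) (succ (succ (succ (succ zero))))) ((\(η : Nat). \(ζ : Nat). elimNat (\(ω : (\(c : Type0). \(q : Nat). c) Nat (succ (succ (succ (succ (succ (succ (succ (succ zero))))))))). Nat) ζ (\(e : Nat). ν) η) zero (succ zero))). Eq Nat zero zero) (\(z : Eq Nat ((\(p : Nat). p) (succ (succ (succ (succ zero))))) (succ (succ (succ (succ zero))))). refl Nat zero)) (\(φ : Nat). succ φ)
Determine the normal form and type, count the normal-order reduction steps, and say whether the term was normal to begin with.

normal form:
  refl (Pi (ν : Eq Nat (succ (succ (succ (succ zero)))) (succ (succ (succ (succ zero))))). Eq Nat zero zero) (\(l : Eq Nat (succ (succ (succ (succ zero)))) (succ (succ (succ (succ zero))))). refl Nat zero)
type:
  Eq (Pi (ν : Eq Nat (succ (succ (succ (succ zero)))) (succ (succ (succ (succ zero))))). Eq Nat zero zero) (\(l : Eq Nat (succ (succ (succ (succ zero)))) (succ (succ (succ (succ zero))))). refl Nat zero) (\(m : Eq Nat (succ (succ (succ (succ zero)))) (succ (succ (succ (succ zero))))). refl Nat zero)
normal-order step count: 4
started in normal form: no
first redex: a beta-redex


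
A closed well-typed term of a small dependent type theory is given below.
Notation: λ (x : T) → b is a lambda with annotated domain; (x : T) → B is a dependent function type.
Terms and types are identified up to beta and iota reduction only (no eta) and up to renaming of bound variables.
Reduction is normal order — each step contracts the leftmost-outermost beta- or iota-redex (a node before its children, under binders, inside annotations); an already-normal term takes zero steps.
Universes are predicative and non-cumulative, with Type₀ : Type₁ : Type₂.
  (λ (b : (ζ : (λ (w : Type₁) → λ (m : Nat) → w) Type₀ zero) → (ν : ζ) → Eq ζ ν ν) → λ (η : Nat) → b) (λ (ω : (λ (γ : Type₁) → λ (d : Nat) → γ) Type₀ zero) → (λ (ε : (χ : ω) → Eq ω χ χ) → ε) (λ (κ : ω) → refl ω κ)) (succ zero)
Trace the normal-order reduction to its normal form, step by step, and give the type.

reduction (normal order):
  (λ (b : (ζ : (λ (w : Type₁) → λ (m : Nat) → w) Type₀ zero) → (ν : ζ) → Eq ζ ν ν) → λ (η : Nat) → b) (λ (ω : (λ (γ : Type₁) → λ (d : Nat) → γ) Type₀ zero) → (λ (ε : (χ : ω) → Eq ω χ χ) → ε) (λ (κ : ω) → refl ω κ)) (succ zero)
  ~> (λ (b : Nat) → λ (ζ : (λ (w : Type₁) → λ (m : Nat) → w) Type₀ zero) → (λ (ν : (η : ζ) → Eq ζ η η) → ν) (λ (ω : ζ) → refl ζ ω)) (succ zero)
  ~> λ (b : (λ (ζ : Type₁) → λ (w : Nat) → ζ) Type₀ zero) → (λ (m : (ν : b) → Eq b ν ν) → m) (λ (η : b) → refl b η)
  ~> λ (b : (λ (ζ : Nat) → Type₀) zero) → (λ (w : (m : b) → Eq b m m) → w) (λ (ν : b) → refl b ν)
  ~> λ (b : Type₀) → (λ (ζ : (w : b) → Eq b w w) → ζ) (λ (m : b) → refl b m)
  ~> λ (b : Type₀) → λ (ζ : b) → refl b ζ
inferred type:
  (b : Type₀) → (ζ : b) → Eq b ζ ζ


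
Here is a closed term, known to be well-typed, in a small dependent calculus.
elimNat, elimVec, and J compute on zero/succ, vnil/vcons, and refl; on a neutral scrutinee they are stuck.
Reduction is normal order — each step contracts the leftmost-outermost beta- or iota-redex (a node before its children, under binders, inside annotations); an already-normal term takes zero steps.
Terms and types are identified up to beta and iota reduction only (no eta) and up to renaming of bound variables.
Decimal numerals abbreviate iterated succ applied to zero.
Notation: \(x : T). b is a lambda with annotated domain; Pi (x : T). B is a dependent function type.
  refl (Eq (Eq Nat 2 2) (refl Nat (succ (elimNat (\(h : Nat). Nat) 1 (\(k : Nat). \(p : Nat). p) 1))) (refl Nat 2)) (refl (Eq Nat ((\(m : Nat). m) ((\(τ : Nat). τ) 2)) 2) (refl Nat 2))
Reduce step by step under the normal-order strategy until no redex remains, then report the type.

reduction (normal order):
  refl (Eq (Eq Nat 2 2) (refl Nat (succ (elimNat (\(h : Nat). Nat) 1 (\(k : Nat). \(p : Nat). p) 1))) (refl Nat 2)) (refl (Eq Nat ((\(m : Nat). m) ((\(τ : Nat). τ) 2)) 2) (refl Nat 2))
  ~> refl (Eq (Eq Nat 2 2) (refl Nat (succ ((\(h : Nat). \(k : Nat). k) 0 (elimNat (\(p : Nat). Nat) 1 (\(m : Nat). \(τ : Nat). τ) 0)))) (refl Nat 2)) (refl (Eq Nat ((\(q : Nat). q) ((\(c : Nat). c) 2)) 2) (refl Nat 2))
  ~> refl (Eq (Eq Nat 2 2) (refl Nat (succ ((\(h : Nat). h) (elimNat (\(k : Nat). Nat) 1 (\(p : Nat). \(m : Nat). m) 0)))) (refl Nat 2)) (refl (Eq Nat ((\(τ : Nat). τ) ((\(q : Nat). q) 2)) 2) (refl Nat 2))
  ~> refl (Eq (Eq Nat 2 2) (refl Nat (succ (elimNat (\(h : Nat). Nat) 1 (\(k : Nat). \(p : Nat). p) 0))) (refl Nat 2)) (refl (Eq Nat ((\(m : Nat). m) ((\(τ : Nat). τ) 2)) 2) (refl Nat 2))
  ~> refl (Eq (Eq Nat 2 2) (refl Nat 2) (refl Nat 2)) (refl (Eq Nat ((\(h : Nat). h) ((\(k : Nat). k) 2)) 2) (refl Nat 2))
  ~> refl (Eq (Eq Nat 2 2) (refl Nat 2) (refl Nat 2)) (refl (Eq Nat ((\(h : Nat). h) 2) 2) (refl Nat 2))
  ~> refl (Eq (Eq Nat 2 2) (refl Nat 2) (refl Nat 2)) (refl (Eq Nat 2 2) (refl Nat 2))
type:
  Eq (Eq (Eq Nat 2 2) (refl Nat 2) (refl Nat 2)) (refl (Eq Nat 2 2) (refl Nat 2)) (refl (Eq Nat 2 2) (refl Nat 2))


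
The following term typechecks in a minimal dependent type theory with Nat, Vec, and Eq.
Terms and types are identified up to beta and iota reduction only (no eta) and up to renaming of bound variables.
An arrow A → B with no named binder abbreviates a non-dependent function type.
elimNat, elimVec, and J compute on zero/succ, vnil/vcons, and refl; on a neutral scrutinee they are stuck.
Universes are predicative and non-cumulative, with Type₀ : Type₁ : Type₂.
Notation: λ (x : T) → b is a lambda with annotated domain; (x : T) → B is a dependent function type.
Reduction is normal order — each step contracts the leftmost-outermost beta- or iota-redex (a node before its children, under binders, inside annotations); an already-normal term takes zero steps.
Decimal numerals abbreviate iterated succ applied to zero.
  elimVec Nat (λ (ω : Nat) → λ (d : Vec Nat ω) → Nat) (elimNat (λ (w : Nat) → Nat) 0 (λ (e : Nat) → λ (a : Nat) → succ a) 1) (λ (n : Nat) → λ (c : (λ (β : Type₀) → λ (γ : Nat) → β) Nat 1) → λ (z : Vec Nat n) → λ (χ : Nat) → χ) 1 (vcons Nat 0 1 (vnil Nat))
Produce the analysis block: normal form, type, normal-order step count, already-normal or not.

resulting normal form:
  1
the term's type:
  Nat
normal-order step count: 10
started in normal form: no
first contracted redex: an elimVec iota-redex


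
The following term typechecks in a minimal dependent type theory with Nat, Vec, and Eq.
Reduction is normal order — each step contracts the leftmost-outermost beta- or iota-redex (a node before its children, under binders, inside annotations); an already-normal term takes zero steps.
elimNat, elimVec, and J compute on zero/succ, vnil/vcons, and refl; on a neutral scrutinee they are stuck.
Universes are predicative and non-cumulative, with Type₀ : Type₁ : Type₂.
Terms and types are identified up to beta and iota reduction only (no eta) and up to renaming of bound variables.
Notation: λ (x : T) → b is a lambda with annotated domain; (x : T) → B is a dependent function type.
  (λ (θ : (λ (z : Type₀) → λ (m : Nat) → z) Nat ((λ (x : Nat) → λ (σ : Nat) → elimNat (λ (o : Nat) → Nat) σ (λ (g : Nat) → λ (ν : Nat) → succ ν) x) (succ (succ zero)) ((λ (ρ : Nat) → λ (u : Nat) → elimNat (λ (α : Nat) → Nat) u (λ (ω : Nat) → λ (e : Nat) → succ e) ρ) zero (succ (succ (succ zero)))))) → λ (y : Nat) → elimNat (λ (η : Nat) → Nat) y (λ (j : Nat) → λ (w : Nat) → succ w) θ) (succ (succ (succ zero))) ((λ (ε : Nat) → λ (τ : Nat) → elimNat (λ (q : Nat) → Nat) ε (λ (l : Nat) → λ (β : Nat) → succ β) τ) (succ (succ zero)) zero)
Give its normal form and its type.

normal form:
  succ (succ (succ (succ (succ zero))))
the term's type:
  Nat
observation: 15 normal-order steps separate the term from its normal form.


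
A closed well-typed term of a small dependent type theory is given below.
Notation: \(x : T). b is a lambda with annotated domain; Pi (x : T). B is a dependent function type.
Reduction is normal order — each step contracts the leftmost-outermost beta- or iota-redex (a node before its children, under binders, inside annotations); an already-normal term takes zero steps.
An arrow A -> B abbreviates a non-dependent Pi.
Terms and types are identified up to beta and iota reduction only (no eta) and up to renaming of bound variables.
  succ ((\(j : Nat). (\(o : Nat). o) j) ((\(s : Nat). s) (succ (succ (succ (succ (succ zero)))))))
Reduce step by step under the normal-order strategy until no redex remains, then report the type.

normal-order reduction:
  succ ((\(j : Nat). (\(o : Nat). o) j) ((\(s : Nat). s) (succ (succ (succ (succ (succ zero)))))))
  ~> succ ((\(j : Nat). j) ((\(o : Nat). o) (succ (succ (succ (succ (succ zero)))))))
  ~> succ ((\(j : Nat). j) (succ (succ (succ (succ (succ zero))))))
  ~> succ (succ (succ (succ (succ (succ zero)))))
the term's type:
  Nat


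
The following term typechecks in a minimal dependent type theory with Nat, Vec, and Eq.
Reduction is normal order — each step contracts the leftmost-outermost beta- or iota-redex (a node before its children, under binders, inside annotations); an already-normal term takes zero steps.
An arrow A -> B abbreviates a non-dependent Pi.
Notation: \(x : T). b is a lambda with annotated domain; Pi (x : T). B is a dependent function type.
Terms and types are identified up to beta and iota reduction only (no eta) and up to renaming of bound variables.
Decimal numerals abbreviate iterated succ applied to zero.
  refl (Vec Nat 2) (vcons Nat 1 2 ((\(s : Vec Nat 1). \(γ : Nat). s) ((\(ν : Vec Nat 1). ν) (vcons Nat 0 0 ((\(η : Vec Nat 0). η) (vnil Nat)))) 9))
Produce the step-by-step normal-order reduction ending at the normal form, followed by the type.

normal-order reduction:
  refl (Vec Nat 2) (vcons Nat 1 2 ((\(s : Vec Nat 1). \(γ : Nat). s) ((\(ν : Vec Nat 1). ν) (vcons Nat 0 0 ((\(η : Vec Nat 0). η) (vnil Nat)))) 9))
  ~> refl (Vec Nat 2) (vcons Nat 1 2 ((\(s : Nat). (\(γ : Vec Nat 1). γ) (vcons Nat 0 0 ((\(ν : Vec Nat 0). ν) (vnil Nat)))) 9))
  ~> refl (Vec Nat 2) (vcons Nat 1 2 ((\(s : Vec Nat 1). s) (vcons Nat 0 0 ((\(γ : Vec Nat 0). γ) (vnil Nat)))))
  ~> refl (Vec Nat 2) (vcons Nat 1 2 (vcons Nat 0 0 ((\(s : Vec Nat 0). s) (vnil Nat))))
  ~> refl (Vec Nat 2) (vcons Nat 1 2 (vcons Nat 0 0 (vnil Nat)))
the term's type:
  Eq (Vec Nat 2) (vcons Nat 1 2 (vcons Nat 0 0 (vnil Nat))) (vcons Nat 1 2 (vcons Nat 0 0 (vnil Nat)))


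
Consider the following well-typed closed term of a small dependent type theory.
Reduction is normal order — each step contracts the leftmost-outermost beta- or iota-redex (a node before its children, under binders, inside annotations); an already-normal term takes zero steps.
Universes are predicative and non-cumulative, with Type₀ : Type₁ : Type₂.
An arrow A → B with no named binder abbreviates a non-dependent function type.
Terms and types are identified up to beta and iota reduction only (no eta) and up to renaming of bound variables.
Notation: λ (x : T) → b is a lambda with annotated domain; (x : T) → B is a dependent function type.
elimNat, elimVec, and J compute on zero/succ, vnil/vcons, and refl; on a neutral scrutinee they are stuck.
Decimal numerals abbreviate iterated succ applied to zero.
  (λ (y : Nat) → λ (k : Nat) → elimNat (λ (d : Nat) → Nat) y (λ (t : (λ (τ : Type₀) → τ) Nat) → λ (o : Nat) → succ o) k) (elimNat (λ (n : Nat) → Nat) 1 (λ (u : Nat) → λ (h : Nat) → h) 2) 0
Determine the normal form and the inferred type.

reduced normal form:
  1
the term's type:
  Nat


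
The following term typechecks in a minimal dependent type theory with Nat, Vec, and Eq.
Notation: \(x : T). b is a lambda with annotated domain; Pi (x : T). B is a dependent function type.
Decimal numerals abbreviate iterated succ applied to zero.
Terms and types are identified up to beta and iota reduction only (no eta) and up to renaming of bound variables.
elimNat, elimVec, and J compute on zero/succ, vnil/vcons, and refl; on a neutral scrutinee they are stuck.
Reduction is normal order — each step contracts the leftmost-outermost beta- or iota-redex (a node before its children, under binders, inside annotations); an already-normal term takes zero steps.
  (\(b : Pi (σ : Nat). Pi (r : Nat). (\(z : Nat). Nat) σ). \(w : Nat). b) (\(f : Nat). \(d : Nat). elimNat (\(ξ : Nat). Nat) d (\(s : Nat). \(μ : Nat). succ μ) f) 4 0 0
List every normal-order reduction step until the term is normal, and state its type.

normal-order reduction:
  (\(b : Pi (σ : Nat). Pi (r : Nat). (\(z : Nat). Nat) σ). \(w : Nat). b) (\(f : Nat). \(d : Nat). elimNat (\(ξ : Nat). Nat) d (\(s : Nat). \(μ : Nat). succ μ) f) 4 0 0
  ~> (\(b : Nat). \(σ : Nat). \(r : Nat). elimNat (\(z : Nat). Nat) r (\(w : Nat). \(f : Nat). succ f) σ) 4 0 0
  ~> (\(b : Nat). \(σ : Nat). elimNat (\(r : Nat). Nat) σ (\(z : Nat). \(w : Nat). succ w) b) 0 0
  ~> (\(b : Nat). elimNat (\(σ : Nat). Nat) b (\(r : Nat). \(z : Nat). succ z) 0) 0
  ~> elimNat (\(b : Nat). Nat) 0 (\(σ : Nat). \(r : Nat). succ r) 0
  ~> 0
inferred type:
  Nat


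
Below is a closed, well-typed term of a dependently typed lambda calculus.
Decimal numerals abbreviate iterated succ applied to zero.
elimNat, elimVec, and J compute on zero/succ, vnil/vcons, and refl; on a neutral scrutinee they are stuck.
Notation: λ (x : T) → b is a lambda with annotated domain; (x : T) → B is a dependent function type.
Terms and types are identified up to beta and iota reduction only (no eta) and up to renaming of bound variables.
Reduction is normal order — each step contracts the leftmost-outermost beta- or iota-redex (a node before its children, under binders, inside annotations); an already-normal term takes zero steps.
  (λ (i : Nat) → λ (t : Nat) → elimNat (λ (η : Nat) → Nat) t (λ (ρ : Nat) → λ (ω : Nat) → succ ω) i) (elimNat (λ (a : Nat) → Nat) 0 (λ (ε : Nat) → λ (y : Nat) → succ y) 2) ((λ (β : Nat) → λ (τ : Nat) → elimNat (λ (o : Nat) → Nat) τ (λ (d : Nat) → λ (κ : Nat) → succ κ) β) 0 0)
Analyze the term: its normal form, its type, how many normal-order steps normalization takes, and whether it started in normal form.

resulting normal form:
  2
inferred type:
  Nat
normal-order step count: 19
already normal: no
first contracted redex: a beta-redex


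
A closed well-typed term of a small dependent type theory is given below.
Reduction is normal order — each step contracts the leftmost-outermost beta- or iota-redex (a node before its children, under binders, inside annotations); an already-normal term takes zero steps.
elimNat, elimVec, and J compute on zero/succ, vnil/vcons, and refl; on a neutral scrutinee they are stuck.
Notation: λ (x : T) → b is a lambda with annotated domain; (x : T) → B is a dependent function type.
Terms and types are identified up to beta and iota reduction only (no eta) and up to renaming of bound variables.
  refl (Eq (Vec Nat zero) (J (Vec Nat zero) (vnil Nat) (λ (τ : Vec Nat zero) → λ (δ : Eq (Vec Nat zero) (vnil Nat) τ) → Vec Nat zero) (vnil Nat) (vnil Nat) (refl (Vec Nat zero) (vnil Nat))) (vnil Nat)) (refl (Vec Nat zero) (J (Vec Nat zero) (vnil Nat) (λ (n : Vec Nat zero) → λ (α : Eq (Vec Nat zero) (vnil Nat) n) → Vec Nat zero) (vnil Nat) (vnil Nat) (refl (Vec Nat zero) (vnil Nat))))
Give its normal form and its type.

resulting normal form:
  refl (Eq (Vec Nat zero) (vnil Nat) (vnil Nat)) (refl (Vec Nat zero) (vnil Nat))
the term's type:
  Eq (Eq (Vec Nat zero) (vnil Nat) (vnil Nat)) (refl (Vec Nat zero) (vnil Nat)) (refl (Vec Nat zero) (vnil Nat))
observation: the term reaches its normal form after 2 normal-order steps.


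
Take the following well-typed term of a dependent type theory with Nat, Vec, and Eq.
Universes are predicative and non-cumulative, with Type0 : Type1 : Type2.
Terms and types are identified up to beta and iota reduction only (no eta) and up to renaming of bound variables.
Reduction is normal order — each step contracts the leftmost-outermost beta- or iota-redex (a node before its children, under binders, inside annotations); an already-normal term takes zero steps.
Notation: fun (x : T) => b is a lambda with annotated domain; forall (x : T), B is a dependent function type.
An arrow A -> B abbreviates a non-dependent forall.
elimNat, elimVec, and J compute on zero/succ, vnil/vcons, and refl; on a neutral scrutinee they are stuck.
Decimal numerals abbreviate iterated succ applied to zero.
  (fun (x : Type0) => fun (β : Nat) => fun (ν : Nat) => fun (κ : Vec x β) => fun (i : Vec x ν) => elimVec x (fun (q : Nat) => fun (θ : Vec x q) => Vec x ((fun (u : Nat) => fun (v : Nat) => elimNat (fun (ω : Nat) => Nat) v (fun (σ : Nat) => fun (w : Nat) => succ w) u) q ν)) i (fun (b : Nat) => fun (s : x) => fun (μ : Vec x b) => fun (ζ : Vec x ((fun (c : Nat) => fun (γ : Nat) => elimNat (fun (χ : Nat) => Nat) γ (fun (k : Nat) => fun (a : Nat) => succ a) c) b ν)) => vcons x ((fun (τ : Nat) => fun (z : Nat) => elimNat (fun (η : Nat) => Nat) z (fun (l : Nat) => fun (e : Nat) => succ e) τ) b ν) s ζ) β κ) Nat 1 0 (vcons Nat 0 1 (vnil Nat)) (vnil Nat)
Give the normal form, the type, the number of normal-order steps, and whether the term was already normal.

resulting normal form:
  vcons Nat 0 1 (vnil Nat)
inferred type:
  Vec Nat 1
normal-order step count: 14
term was already normal: no
first redex: a beta-redex


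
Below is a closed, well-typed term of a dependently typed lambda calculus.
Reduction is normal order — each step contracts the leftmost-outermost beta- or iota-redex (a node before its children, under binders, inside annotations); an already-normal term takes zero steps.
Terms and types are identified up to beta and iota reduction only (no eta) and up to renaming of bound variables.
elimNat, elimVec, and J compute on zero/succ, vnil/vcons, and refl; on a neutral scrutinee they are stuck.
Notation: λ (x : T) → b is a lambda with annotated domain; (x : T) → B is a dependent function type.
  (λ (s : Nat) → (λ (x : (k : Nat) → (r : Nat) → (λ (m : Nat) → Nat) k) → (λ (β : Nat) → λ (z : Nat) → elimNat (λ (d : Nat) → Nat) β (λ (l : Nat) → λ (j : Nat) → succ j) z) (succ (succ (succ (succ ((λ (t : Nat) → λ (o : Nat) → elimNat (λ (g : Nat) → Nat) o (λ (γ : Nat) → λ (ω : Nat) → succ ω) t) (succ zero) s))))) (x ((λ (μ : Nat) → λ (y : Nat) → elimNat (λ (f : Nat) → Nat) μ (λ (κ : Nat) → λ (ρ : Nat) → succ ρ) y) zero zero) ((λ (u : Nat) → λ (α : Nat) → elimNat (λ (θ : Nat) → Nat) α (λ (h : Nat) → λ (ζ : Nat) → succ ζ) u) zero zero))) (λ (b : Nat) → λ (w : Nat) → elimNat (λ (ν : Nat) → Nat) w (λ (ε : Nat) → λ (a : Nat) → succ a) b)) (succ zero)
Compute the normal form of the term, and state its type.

normal form:
  succ (succ (succ (succ (succ (succ zero)))))
type:
  Nat
observation: contracting a beta-redex first, the term normalizes in 20 steps.


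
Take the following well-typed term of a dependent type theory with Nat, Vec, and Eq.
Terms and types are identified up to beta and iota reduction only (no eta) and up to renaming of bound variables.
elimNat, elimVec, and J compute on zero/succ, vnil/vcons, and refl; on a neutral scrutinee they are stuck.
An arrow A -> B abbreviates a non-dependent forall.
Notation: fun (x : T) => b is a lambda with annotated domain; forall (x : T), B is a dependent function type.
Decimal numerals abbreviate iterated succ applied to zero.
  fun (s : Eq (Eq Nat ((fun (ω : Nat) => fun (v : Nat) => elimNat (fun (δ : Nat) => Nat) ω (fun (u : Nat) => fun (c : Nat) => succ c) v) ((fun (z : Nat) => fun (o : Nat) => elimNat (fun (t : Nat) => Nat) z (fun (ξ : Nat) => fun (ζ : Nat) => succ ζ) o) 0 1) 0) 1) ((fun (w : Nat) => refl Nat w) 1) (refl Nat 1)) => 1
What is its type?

the term's type:
  Eq (Eq Nat 1 1) (refl Nat 1) (refl Nat 1) -> Nat


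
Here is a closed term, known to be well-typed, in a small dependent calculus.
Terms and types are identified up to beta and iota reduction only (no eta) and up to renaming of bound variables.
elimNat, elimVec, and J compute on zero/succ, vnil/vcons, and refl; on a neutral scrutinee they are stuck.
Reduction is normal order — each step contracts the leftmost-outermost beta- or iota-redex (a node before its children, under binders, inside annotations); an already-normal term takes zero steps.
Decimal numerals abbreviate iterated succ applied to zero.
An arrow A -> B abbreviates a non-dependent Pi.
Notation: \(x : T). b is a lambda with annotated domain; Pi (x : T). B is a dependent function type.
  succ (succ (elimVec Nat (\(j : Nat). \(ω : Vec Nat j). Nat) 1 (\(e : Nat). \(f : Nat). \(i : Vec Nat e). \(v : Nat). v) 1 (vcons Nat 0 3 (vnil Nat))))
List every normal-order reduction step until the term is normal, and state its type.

reduction (normal order):
  succ (succ (elimVec Nat (\(j : Nat). \(ω : Vec Nat j). Nat) 1 (\(e : Nat). \(f : Nat). \(i : Vec Nat e). \(v : Nat). v) 1 (vcons Nat 0 3 (vnil Nat))))
  ~> succ (succ ((\(j : Nat). \(ω : Nat). \(e : Vec Nat j). \(f : Nat). f) 0 3 (vnil Nat) (elimVec Nat (\(i : Nat). \(v : Vec Nat i). Nat) 1 (\(β : Nat). \(t : Nat). \(ρ : Vec Nat β). \(l : Nat). l) 0 (vnil Nat))))
  ~> succ (succ ((\(j : Nat). \(ω : Vec Nat 0). \(e : Nat). e) 3 (vnil Nat) (elimVec Nat (\(f : Nat). \(i : Vec Nat f). Nat) 1 (\(v : Nat). \(β : Nat). \(t : Vec Nat v). \(ρ : Nat). ρ) 0 (vnil Nat))))
  ~> succ (succ ((\(j : Vec Nat 0). \(ω : Nat). ω) (vnil Nat) (elimVec Nat (\(e : Nat). \(f : Vec Nat e). Nat) 1 (\(i : Nat). \(v : Nat). \(β : Vec Nat i). \(t : Nat). t) 0 (vnil Nat))))
  ~> succ (succ ((\(j : Nat). j) (elimVec Nat (\(ω : Nat). \(e : Vec Nat ω). Nat) 1 (\(f : Nat). \(i : Nat). \(v : Vec Nat f). \(β : Nat). β) 0 (vnil Nat))))
  ~> succ (succ (elimVec Nat (\(j : Nat). \(ω : Vec Nat j). Nat) 1 (\(e : Nat). \(f : Nat). \(i : Vec Nat e). \(v : Nat). v) 0 (vnil Nat)))
  ~> 3
inferred type:
  Nat


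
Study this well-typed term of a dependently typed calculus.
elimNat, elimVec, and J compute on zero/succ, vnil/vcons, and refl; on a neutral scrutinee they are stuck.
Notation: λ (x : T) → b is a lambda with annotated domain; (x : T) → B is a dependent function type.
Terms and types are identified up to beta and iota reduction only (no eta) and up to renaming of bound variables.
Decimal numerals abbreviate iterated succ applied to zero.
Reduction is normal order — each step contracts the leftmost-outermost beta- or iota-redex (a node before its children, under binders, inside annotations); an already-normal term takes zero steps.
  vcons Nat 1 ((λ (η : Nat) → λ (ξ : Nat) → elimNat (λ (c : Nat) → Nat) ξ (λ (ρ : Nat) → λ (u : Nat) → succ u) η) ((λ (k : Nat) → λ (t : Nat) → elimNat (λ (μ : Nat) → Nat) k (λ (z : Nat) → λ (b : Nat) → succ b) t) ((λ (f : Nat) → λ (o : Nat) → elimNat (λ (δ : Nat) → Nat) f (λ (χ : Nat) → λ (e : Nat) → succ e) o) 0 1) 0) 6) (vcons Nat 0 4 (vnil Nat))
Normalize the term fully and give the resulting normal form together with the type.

reduced normal form:
  vcons Nat 1 7 (vcons Nat 0 4 (vnil Nat))
type:
  Vec Nat 2
observation: 15 normal-order steps separate the term from its normal form.


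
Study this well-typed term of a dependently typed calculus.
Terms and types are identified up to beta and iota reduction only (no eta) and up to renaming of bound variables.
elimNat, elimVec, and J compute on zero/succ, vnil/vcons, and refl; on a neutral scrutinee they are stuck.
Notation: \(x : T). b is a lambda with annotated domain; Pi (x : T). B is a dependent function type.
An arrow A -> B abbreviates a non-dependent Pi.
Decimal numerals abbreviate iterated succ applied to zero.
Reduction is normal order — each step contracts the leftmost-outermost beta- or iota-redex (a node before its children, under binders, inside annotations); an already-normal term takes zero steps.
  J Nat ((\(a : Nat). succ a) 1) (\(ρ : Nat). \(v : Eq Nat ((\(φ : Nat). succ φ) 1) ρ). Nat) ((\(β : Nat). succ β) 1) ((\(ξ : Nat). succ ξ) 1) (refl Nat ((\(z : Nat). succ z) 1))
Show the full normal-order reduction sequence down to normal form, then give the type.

normal-order reduction sequence:
  J Nat ((\(a : Nat). succ a) 1) (\(ρ : Nat). \(v : Eq Nat ((\(φ : Nat). succ φ) 1) ρ). Nat) ((\(β : Nat). succ β) 1) ((\(ξ : Nat). succ ξ) 1) (refl Nat ((\(z : Nat). succ z) 1))
  ~> (\(a : Nat). succ a) 1
  ~> 2
type:
  Nat


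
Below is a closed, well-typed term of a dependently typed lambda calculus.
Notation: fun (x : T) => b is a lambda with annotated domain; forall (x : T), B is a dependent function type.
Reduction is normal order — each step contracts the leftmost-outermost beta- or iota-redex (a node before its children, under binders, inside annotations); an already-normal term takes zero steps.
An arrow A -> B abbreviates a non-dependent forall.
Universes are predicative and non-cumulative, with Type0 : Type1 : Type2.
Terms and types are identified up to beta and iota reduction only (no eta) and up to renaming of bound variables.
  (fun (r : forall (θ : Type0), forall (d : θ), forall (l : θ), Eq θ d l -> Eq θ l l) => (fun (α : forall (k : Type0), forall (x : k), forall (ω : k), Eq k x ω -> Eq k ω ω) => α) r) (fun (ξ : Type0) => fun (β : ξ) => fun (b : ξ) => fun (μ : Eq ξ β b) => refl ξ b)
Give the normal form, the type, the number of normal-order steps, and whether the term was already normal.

resulting normal form:
  fun (r : Type0) => fun (θ : r) => fun (d : r) => fun (l : Eq r θ d) => refl r d
type:
  forall (r : Type0), forall (θ : r), forall (d : r), Eq r θ d -> Eq r d d
normal-order step count: 2
term was already normal: no
first contracted redex: a beta-redex


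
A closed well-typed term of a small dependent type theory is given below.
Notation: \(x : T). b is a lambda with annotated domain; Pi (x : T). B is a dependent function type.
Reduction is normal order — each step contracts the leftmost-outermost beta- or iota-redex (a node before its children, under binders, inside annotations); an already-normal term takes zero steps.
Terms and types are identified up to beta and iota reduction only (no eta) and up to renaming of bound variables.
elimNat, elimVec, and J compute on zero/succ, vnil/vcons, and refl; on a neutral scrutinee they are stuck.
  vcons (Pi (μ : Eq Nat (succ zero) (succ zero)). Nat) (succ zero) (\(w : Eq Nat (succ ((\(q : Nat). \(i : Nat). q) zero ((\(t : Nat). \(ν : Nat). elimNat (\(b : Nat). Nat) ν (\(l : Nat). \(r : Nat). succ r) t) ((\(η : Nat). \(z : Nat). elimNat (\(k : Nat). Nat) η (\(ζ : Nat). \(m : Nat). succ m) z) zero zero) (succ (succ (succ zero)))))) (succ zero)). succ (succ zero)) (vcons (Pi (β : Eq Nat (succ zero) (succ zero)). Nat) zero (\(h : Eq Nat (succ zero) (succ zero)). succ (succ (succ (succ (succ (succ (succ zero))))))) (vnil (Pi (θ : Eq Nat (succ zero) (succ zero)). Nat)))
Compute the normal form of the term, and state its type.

reduced normal form:
  vcons (Pi (μ : Eq Nat (succ zero) (succ zero)). Nat) (succ zero) (\(w : Eq Nat (succ zero) (succ zero)). succ (succ zero)) (vcons (Pi (q : Eq Nat (succ zero) (succ zero)). Nat) zero (\(i : Eq Nat (succ zero) (succ zero)). succ (succ (succ (succ (succ (succ (succ zero))))))) (vnil (Pi (t : Eq Nat (succ zero) (succ zero)). Nat)))
the term's type:
  Vec (Pi (μ : Eq Nat (succ zero) (succ zero)). Nat) (succ (succ zero))
observation: the term reaches its normal form after 2 normal-order steps.


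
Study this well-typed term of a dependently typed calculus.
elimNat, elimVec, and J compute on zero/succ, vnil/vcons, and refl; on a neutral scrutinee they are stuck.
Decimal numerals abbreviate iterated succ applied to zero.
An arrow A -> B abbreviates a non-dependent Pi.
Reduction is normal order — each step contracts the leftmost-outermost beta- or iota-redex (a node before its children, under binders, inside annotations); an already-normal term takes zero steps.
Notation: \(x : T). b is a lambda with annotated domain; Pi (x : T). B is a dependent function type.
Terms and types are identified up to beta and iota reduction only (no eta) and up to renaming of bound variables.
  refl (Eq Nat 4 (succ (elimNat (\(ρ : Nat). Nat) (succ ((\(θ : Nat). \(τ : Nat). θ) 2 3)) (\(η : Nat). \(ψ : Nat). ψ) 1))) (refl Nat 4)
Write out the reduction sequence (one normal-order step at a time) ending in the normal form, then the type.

normal-order reduction:
  refl (Eq Nat 4 (succ (elimNat (\(ρ : Nat). Nat) (succ ((\(θ : Nat). \(τ : Nat). θ) 2 3)) (\(η : Nat). \(ψ : Nat). ψ) 1))) (refl Nat 4)
  ~> refl (Eq Nat 4 (succ ((\(ρ : Nat). \(θ : Nat). θ) 0 (elimNat (\(τ : Nat). Nat) (succ ((\(η : Nat). \(ψ : Nat). η) 2 3)) (\(u : Nat). \(y : Nat). y) 0)))) (refl Nat 4)
  ~> refl (Eq Nat 4 (succ ((\(ρ : Nat). ρ) (elimNat (\(θ : Nat). Nat) (succ ((\(τ : Nat). \(η : Nat). τ) 2 3)) (\(ψ : Nat). \(u : Nat). u) 0)))) (refl Nat 4)
  ~> refl (Eq Nat 4 (succ (elimNat (\(ρ : Nat). Nat) (succ ((\(θ : Nat). \(τ : Nat). θ) 2 3)) (\(η : Nat). \(ψ : Nat). ψ) 0))) (refl Nat 4)
  ~> refl (Eq Nat 4 (succ (succ ((\(ρ : Nat). \(θ : Nat). ρ) 2 3)))) (refl Nat 4)
  ~> refl (Eq Nat 4 (succ (succ ((\(ρ : Nat). 2) 3)))) (refl Nat 4)
  ~> refl (Eq Nat 4 4) (refl Nat 4)
type:
  Eq (Eq Nat 4 4) (refl Nat 4) (refl Nat 4)


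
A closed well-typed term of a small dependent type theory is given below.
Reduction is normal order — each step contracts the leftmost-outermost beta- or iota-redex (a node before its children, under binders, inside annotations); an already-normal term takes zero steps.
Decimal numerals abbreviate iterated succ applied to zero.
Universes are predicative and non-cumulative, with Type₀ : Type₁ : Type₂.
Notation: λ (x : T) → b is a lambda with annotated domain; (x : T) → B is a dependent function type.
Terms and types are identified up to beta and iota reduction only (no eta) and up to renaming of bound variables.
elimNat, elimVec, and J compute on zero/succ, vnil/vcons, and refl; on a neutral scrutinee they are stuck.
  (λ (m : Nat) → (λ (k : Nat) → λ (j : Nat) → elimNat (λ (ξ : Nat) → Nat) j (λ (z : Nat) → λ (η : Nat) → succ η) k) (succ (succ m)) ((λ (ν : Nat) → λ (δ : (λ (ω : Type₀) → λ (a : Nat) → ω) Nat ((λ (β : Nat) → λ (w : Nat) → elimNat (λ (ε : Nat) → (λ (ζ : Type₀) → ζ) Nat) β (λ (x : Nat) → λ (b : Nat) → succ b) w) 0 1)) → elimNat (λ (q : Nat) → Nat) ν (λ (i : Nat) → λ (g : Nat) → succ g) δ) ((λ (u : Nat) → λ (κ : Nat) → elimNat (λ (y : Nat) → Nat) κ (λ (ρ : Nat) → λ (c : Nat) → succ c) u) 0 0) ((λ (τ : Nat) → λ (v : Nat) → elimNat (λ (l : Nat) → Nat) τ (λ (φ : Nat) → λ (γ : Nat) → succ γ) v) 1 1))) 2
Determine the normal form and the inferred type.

reduced normal form:
  6
inferred type:
  Nat
observation: normalization takes exactly 34 steps under the normal-order strategy.
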